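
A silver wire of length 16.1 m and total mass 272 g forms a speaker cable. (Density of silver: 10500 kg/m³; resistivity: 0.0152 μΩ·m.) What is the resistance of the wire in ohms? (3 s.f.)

0.152 Ω

ρ = 0.0152 μΩ·m = 1.52×10^-8 Ω·m
A = m/(density·L) = 0.272/(10500×16.1) = 1.6090e-06 m²
R = ρL/A = (1.52×10^-8)(16.1)/(1.6090e-06) = 0.152 Ω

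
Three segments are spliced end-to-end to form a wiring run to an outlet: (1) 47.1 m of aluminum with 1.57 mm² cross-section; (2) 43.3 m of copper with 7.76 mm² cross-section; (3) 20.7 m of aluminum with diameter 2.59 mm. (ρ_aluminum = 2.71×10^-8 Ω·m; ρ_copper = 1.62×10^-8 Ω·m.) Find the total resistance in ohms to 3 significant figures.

Seg 1: A = 1.57 mm² = 1.570e-06 m²
R_1 = (2.71×10^-8)(47.1)/(1.570e-06) = 0.813 Ω
Seg 2: A = 7.76 mm² = 7.760e-06 m²
R_2 = (1.62×10^-8)(43.3)/(7.760e-06) = 0.09039 Ω
Seg 3: A = π(d/2)² = π(1.2950e-03 m)² = 5.269e-06 m²
R_3 = (2.71×10^-8)(20.7)/(5.269e-06) = 0.1065 Ω
R_total = R_1 + R_2 + R_3 = 1.01 Ω

1.01 Ω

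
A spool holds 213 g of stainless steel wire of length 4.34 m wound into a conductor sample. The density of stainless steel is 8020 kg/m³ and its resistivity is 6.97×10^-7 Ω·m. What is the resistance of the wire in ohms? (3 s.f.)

A = m/(density·L) = 0.213/(8020×4.34) = 6.1195e-06 m²
R = ρL/A = (6.97×10^-7)(4.34)/(6.1195e-06) = 0.494 Ω

0.494 Ω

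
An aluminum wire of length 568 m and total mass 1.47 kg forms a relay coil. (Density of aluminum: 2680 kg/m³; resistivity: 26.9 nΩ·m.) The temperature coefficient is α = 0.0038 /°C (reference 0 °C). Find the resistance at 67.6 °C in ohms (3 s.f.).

ρ = 26.9 nΩ·m = 2.69×10^-8 Ω·m
A = m/(density·L) = 1.47/(2680×568) = 9.6568e-07 m²
R = ρL/A = (2.69×10^-8)(568)/(9.6568e-07) = 15.82 Ω
R(67.6 °C) = 15.82 × (1 + 0.0038×67.6) = 19.9 Ω

19.9 Ω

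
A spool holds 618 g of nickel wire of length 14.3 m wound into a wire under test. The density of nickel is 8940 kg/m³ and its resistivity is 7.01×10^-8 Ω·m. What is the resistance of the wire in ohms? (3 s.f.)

A = m/(density·L) = 0.618/(8940×14.3) = 4.8341e-06 m²
R = ρL/A = (7.01×10^-8)(14.3)/(4.8341e-06) = 0.207 Ω

0.207 Ω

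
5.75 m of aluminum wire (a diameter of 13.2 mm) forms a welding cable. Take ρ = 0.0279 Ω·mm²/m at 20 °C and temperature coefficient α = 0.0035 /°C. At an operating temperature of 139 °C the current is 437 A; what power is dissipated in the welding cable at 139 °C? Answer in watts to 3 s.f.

317 W

ρ = 0.0279 Ω·mm²/m = 2.79×10^-8 Ω·m
A = π(d/2)² = π(6.6000e-03 m)² = 1.368e-04 m²
R₍20₎ = ρL/A = (2.79×10^-8)(5.75)/(1.368e-04) = 0.001172 Ω
R₍139₎ = R₍20₎(1 + αΔT) = 0.001172 × (1 + 0.0035×119) = 0.001661 Ω
P = I²R = (437)² × 0.001661 = 317 W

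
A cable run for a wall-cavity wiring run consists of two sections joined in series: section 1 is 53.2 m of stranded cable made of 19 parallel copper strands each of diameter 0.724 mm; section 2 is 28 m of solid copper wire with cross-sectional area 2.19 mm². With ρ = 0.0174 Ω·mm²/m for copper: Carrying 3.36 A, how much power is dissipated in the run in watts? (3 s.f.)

ρ = 0.0174 Ω·mm²/m = 1.74×10^-8 Ω·m
Section 1: A_strand = π(3.6200e-04)² = 4.117e-07 m²; R₁ = ρL/(N·A_s) = (1.74×10^-8)(53.2)/(19×4.117e-07) = 0.1183 Ω
Section 2: A = 2.19 mm² = 2.190e-06 m²
R₂ = (1.74×10^-8)(28)/(2.190e-06) = 0.2225 Ω
R = R₁ + R₂ = 0.3408 Ω
P = I²R = (3.36)² × 0.3408 = 3.85 W

3.85 W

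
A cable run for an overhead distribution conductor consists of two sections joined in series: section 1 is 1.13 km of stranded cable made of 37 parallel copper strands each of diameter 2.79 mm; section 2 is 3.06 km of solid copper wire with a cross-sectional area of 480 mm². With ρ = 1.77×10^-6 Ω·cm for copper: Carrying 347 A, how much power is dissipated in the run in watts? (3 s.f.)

ρ = 1.77×10^-6 Ω·cm = 1.77×10^-8 Ω·m
Section 1: A_strand = π(1.3950e-03)² = 6.114e-06 m²; R₁ = ρL/(N·A_s) = (1.77×10^-8)(1130)/(37×6.114e-06) = 0.08842 Ω
Section 2: A = 480 mm² = 4.800e-04 m²
R₂ = (1.77×10^-8)(3060)/(4.800e-04) = 0.1128 Ω
R = R₁ + R₂ = 0.2013 Ω
P = I²R = (347)² × 0.2013 = 24200 W

24200 W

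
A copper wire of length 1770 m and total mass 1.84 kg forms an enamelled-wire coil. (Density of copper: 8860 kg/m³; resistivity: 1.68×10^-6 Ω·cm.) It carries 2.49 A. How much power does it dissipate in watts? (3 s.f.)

ρ = 1.68×10^-6 Ω·cm = 1.68×10^-8 Ω·m
A = m/(density·L) = 1.84/(8860×1770) = 1.1733e-07 m²
R = ρL/A = (1.68×10^-8)(1770)/(1.1733e-07) = 253.4 Ω
P = I²R = (2.49)² × 253.4 = 1570 W

1570 W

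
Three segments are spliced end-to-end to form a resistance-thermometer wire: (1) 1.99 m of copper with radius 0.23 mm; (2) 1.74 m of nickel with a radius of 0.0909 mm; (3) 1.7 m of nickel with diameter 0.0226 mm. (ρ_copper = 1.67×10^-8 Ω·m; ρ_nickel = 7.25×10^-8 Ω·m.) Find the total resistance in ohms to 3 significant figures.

312 Ω

Seg 1: A = πr² = π(2.3000e-04 m)² = 1.662e-07 m²
R_1 = (1.67×10^-8)(1.99)/(1.662e-07) = 0.2 Ω
Seg 2: A = πr² = π(9.0900e-05 m)² = 2.596e-08 m²
R_2 = (7.25×10^-8)(1.74)/(2.596e-08) = 4.86 Ω
Seg 3: A = π(d/2)² = π(1.1300e-05 m)² = 4.011e-10 m²
R_3 = (7.25×10^-8)(1.7)/(4.011e-10) = 307.2 Ω
R_total = R_1 + R_2 + R_3 = 312 Ω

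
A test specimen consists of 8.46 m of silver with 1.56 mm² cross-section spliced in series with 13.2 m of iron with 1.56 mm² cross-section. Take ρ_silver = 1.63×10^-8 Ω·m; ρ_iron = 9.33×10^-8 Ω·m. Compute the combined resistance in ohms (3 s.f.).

Segment 1: A = 1.56 mm² = 1.560e-06 m²
R₁ = ρL/A = (1.63×10^-8)(8.46)/(1.560e-06) = 0.0884 Ω
R₂ = (9.33×10^-8)(13.2)/(1.560e-06) = 0.7895 Ω
R = R₁ + R₂ = 0.878 Ω

0.878 Ω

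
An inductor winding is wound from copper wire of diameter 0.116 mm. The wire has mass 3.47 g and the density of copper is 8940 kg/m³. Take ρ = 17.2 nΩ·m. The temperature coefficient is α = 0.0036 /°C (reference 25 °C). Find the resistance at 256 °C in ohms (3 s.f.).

ρ = 17.2 nΩ·m = 1.72×10^-8 Ω·m
A = π(d/2)² = π(5.8000e-05 m)² = 1.0568e-08 m²
L = m/(density·A) = 0.00347/(8940×1.0568e-08) = 36.73 m
R = ρL/A = (1.72×10^-8)(36.73)/(1.0568e-08) = 59.77 Ω
R(256 °C) = 59.77 × (1 + 0.0036×231) = 109 Ω

109 Ω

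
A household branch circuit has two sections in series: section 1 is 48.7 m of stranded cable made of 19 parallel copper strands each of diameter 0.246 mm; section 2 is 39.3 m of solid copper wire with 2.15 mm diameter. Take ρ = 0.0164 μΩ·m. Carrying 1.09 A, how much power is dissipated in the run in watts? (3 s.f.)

ρ = 0.0164 μΩ·m = 1.64×10^-8 Ω·m
Section 1: A_strand = π(1.2300e-04)² = 4.753e-08 m²; R₁ = ρL/(N·A_s) = (1.64×10^-8)(48.7)/(19×4.753e-08) = 0.8844 Ω
Section 2: A = π(d/2)² = π(1.0750e-03 m)² = 3.631e-06 m²
R₂ = (1.64×10^-8)(39.3)/(3.631e-06) = 0.1775 Ω
R = R₁ + R₂ = 1.062 Ω
P = I²R = (1.09)² × 1.062 = 1.26 W

1.26 W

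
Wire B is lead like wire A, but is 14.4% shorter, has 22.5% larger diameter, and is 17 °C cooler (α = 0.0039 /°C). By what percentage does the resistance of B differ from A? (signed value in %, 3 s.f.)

-46.7%

R ∝ ρL/d² with ρ ∝ (1+αΔT), so R_B/R_A = (1 − 14.4/100) × (1 + 22.5/100)⁻² × (1 − 0.0039×17)
= 0.856 × 0.6664 × 0.9337 = 0.5326
(R_B − R_A)/R_A = 0.5326 − 1 = -46.7%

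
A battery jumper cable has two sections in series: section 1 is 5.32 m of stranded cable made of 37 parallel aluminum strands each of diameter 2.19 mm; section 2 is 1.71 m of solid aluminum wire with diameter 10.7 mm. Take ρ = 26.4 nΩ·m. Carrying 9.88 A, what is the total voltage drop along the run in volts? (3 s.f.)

ρ = 26.4 nΩ·m = 2.64×10^-8 Ω·m
Section 1: A_strand = π(1.0950e-03)² = 3.767e-06 m²; R₁ = ρL/(N·A_s) = (2.64×10^-8)(5.32)/(37×3.767e-06) = 0.001008 Ω
Section 2: A = π(d/2)² = π(5.3500e-03 m)² = 8.992e-05 m²
R₂ = (2.64×10^-8)(1.71)/(8.992e-05) = 5.020×10^-4 Ω
R = R₁ + R₂ = 0.00151 Ω
V = IR = 9.88 × 0.00151 = 0.0149 V

0.0149 V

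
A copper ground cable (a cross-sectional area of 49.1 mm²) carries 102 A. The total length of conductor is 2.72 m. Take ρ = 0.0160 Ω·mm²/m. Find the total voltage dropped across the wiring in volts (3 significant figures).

ρ = 0.0160 Ω·mm²/m = 1.60×10^-8 Ω·m
A = 49.1 mm² = 4.910e-05 m²
R = ρL/A = (1.60×10^-8)(2.72)/(4.910e-05) = 8.864×10^-4 Ω
V = IR = 102 × 8.864×10^-4 = 0.0904 V

0.0904 V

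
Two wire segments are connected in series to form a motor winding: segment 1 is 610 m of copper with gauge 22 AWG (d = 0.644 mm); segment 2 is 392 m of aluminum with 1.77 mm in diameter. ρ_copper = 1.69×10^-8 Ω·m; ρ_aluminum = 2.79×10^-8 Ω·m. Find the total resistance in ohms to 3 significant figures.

Segment 1: A = π(0.644/2 mm)² = π(3.2200e-04 m)² = 3.257e-07 m²
R₁ = ρL/A = (1.69×10^-8)(610)/(3.257e-07) = 31.65 Ω
Segment 2: A = π(d/2)² = π(8.8500e-04 m)² = 2.461e-06 m²
R₂ = (2.79×10^-8)(392)/(2.461e-06) = 4.445 Ω
R = R₁ + R₂ = 36.1 Ω

36.1 Ω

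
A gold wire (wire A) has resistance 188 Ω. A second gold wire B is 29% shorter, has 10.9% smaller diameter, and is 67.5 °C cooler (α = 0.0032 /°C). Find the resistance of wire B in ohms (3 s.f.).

R ∝ ρL/d² with ρ ∝ (1+αΔT), so R_B/R_A = (1 − 29/100) × (1 − 10.9/100)⁻² × (1 − 0.0032×67.5)
= 0.71 × 1.26 × 0.784 = 0.7012
R_B = 0.7012 × 188 = 132 Ω

132 Ω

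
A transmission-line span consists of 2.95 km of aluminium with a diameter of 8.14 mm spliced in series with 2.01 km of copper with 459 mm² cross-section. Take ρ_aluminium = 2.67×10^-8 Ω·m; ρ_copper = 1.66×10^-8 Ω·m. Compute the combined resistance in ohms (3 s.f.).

Segment 1: A = π(d/2)² = π(4.0700e-03 m)² = 5.204e-05 m²
R₁ = ρL/A = (2.67×10^-8)(2950)/(5.204e-05) = 1.514 Ω
Segment 2: A = 459 mm² = 4.590e-04 m²
R₂ = (1.66×10^-8)(2010)/(4.590e-04) = 0.07269 Ω
R = R₁ + R₂ = 1.59 Ω

1.59 Ω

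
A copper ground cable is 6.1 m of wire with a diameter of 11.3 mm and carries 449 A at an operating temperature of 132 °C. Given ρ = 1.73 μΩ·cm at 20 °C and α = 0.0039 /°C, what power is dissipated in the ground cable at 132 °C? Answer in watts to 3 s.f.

ρ = 1.73 μΩ·cm = 1.73×10^-8 Ω·m
A = π(d/2)² = π(5.6500e-03 m)² = 1.003e-04 m²
R₍20₎ = ρL/A = (1.73×10^-8)(6.1)/(1.003e-04) = 0.001052 Ω
R₍132₎ = R₍20₎(1 + αΔT) = 0.001052 × (1 + 0.0039×112) = 0.001512 Ω
P = I²R = (449)² × 0.001512 = 305 W

305 W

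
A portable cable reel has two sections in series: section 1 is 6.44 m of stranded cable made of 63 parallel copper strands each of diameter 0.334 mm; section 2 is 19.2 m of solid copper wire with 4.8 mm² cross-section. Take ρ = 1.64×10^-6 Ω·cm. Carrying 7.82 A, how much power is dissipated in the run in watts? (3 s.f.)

ρ = 1.64×10^-6 Ω·cm = 1.64×10^-8 Ω·m
Section 1: A_strand = π(1.6700e-04)² = 8.762e-08 m²; R₁ = ρL/(N·A_s) = (1.64×10^-8)(6.44)/(63×8.762e-08) = 0.01913 Ω
Section 2: A = 4.8 mm² = 4.800e-06 m²
R₂ = (1.64×10^-8)(19.2)/(4.800e-06) = 0.0656 Ω
R = R₁ + R₂ = 0.08473 Ω
P = I²R = (7.82)² × 0.08473 = 5.18 W

5.18 W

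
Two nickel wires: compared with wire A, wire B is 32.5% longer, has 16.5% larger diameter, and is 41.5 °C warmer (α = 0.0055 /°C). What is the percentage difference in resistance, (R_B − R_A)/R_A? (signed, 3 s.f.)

R ∝ ρL/d² with ρ ∝ (1+αΔT), so R_B/R_A = (1 + 32.5/100) × (1 + 16.5/100)⁻² × (1 + 0.0055×41.5)
= 1.325 × 0.7368 × 1.228 = 1.199
(R_B − R_A)/R_A = 1.199 − 1 = 19.9%

19.9%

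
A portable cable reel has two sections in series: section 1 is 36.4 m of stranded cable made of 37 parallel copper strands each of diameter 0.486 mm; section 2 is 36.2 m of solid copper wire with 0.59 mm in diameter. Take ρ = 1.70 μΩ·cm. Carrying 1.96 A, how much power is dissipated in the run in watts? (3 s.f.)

8.99 W

ρ = 1.70 μΩ·cm = 1.70×10^-8 Ω·m
Section 1: A_strand = π(2.4300e-04)² = 1.855e-07 m²; R₁ = ρL/(N·A_s) = (1.70×10^-8)(36.4)/(37×1.855e-07) = 0.09015 Ω
Section 2: A = π(d/2)² = π(2.9500e-04 m)² = 2.734e-07 m²
R₂ = (1.70×10^-8)(36.2)/(2.734e-07) = 2.251 Ω
R = R₁ + R₂ = 2.341 Ω
P = I²R = (1.96)² × 2.341 = 8.99 W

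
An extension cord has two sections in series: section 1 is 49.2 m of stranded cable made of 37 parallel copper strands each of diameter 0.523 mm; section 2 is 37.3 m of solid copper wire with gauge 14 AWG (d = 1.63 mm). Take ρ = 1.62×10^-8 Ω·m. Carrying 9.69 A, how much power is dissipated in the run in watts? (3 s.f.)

36.6 W

Section 1: A_strand = π(2.6150e-04)² = 2.148e-07 m²; R₁ = ρL/(N·A_s) = (1.62×10^-8)(49.2)/(37×2.148e-07) = 0.1003 Ω
Section 2: A = π(1.63/2 mm)² = π(8.1500e-04 m)² = 2.087e-06 m²
R₂ = (1.62×10^-8)(37.3)/(2.087e-06) = 0.2896 Ω
R = R₁ + R₂ = 0.3898 Ω
P = I²R = (9.69)² × 0.3898 = 36.6 W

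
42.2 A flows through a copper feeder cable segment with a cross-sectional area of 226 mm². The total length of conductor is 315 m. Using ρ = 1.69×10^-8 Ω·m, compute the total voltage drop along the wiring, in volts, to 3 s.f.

0.994 V

A = 226 mm² = 2.260e-04 m²
R = ρL/A = (1.69×10^-8)(315)/(2.260e-04) = 0.02356 Ω
V = IR = 42.2 × 0.02356 = 0.994 V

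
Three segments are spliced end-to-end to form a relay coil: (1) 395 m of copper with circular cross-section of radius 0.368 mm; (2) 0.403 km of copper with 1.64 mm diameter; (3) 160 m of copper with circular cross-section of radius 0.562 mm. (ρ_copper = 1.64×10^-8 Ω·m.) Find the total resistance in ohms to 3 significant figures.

21.0 Ω

Seg 1: A = πr² = π(3.6800e-04 m)² = 4.254e-07 m²
R_1 = (1.64×10^-8)(395)/(4.254e-07) = 15.23 Ω
Seg 2: A = π(d/2)² = π(8.2000e-04 m)² = 2.112e-06 m²
R_2 = (1.64×10^-8)(403)/(2.112e-06) = 3.129 Ω
Seg 3: A = πr² = π(5.6200e-04 m)² = 9.923e-07 m²
R_3 = (1.64×10^-8)(160)/(9.923e-07) = 2.644 Ω
R_total = R_1 + R_2 + R_3 = 21.0 Ω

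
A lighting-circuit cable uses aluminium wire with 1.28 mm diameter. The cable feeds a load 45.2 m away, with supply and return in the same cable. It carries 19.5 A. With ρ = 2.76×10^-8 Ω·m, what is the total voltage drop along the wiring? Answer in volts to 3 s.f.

A = π(d/2)² = π(6.4000e-04 m)² = 1.287e-06 m²
Total conductor length (both ways) L = 2 × 45.2 = 90.4 m
R = ρL/A = (2.76×10^-8)(90.4)/(1.287e-06) = 1.939 Ω
V = IR = 19.5 × 1.939 = 37.8 V

37.8 V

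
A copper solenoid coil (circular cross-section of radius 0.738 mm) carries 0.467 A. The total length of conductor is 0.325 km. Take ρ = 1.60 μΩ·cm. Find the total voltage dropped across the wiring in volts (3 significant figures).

ρ = 1.60 μΩ·cm = 1.60×10^-8 Ω·m
A = πr² = π(7.3800e-04 m)² = 1.711e-06 m²
R = ρL/A = (1.60×10^-8)(325)/(1.711e-06) = 3.039 Ω
V = IR = 0.467 × 3.039 = 1.42 V

1.42 V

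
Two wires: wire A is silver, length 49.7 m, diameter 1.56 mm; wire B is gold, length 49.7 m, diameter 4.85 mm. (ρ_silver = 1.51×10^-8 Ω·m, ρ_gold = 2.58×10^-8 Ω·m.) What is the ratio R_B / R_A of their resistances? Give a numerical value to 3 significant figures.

R ∝ ρL/d², so R_B/R_A = (ρ_B/ρ_A) × (d_A/d_B)²
= (2.58×10^-8/1.51×10^-8) × (1.56/4.85)² = 0.177

0.177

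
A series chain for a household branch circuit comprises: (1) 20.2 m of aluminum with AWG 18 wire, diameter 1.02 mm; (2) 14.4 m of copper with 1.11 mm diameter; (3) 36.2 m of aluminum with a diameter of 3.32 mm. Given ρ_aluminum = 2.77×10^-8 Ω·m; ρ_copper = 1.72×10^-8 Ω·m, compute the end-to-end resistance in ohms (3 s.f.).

1.06 Ω

Seg 1: A = π(1.02/2 mm)² = π(5.1000e-04 m)² = 8.171e-07 m²
R_1 = (2.77×10^-8)(20.2)/(8.171e-07) = 0.6848 Ω
Seg 2: A = π(d/2)² = π(5.5500e-04 m)² = 9.677e-07 m²
R_2 = (1.72×10^-8)(14.4)/(9.677e-07) = 0.2559 Ω
Seg 3: A = π(d/2)² = π(1.6600e-03 m)² = 8.657e-06 m²
R_3 = (2.77×10^-8)(36.2)/(8.657e-06) = 0.1158 Ω
R_total = R_1 + R_2 + R_3 = 1.06 Ω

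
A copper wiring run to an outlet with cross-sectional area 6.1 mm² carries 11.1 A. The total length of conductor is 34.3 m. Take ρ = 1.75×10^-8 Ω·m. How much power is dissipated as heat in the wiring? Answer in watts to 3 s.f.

12.1 W

A = 6.1 mm² = 6.100e-06 m²
R = ρL/A = (1.75×10^-8)(34.3)/(6.100e-06) = 0.0984 Ω
P = I²R = (11.1)² × 0.0984 = 12.1 W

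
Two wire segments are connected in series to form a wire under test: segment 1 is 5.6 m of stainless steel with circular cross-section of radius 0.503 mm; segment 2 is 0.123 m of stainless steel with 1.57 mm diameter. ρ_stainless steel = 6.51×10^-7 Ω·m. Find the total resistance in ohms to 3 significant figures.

4.63 Ω

Segment 1: A = πr² = π(5.0300e-04 m)² = 7.949e-07 m²
R₁ = ρL/A = (6.51×10^-7)(5.6)/(7.949e-07) = 4.587 Ω
Segment 2: A = π(d/2)² = π(7.8500e-04 m)² = 1.936e-06 m²
R₂ = (6.51×10^-7)(0.123)/(1.936e-06) = 0.04136 Ω
R = R₁ + R₂ = 4.63 Ω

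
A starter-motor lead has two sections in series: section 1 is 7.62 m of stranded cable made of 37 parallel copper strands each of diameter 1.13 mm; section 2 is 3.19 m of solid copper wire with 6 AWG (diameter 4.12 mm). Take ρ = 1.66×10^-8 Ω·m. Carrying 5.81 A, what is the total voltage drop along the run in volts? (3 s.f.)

0.0429 V

Section 1: A_strand = π(5.6500e-04)² = 1.003e-06 m²; R₁ = ρL/(N·A_s) = (1.66×10^-8)(7.62)/(37×1.003e-06) = 0.003409 Ω
Section 2: A = π(4.12/2 mm)² = π(2.0600e-03 m)² = 1.333e-05 m²
R₂ = (1.66×10^-8)(3.19)/(1.333e-05) = 0.003972 Ω
R = R₁ + R₂ = 0.007381 Ω
V = IR = 5.81 × 0.007381 = 0.0429 V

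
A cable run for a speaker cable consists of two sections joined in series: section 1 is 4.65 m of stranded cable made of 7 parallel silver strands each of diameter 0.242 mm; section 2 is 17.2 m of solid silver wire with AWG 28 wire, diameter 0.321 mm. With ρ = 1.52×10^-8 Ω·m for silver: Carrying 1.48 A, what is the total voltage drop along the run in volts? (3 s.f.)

Section 1: A_strand = π(1.2100e-04)² = 4.600e-08 m²; R₁ = ρL/(N·A_s) = (1.52×10^-8)(4.65)/(7×4.600e-08) = 0.2195 Ω
Section 2: A = π(0.321/2 mm)² = π(1.6050e-04 m)² = 8.093e-08 m²
R₂ = (1.52×10^-8)(17.2)/(8.093e-08) = 3.231 Ω
R = R₁ + R₂ = 3.45 Ω
V = IR = 1.48 × 3.45 = 5.11 V

5.11 V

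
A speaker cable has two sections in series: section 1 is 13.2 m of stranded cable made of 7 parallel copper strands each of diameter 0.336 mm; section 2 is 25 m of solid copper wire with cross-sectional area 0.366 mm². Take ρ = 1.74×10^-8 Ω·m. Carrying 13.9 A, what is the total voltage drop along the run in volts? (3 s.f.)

Section 1: A_strand = π(1.6800e-04)² = 8.867e-08 m²; R₁ = ρL/(N·A_s) = (1.74×10^-8)(13.2)/(7×8.867e-08) = 0.37 Ω
Section 2: A = 0.366 mm² = 3.660e-07 m²
R₂ = (1.74×10^-8)(25)/(3.660e-07) = 1.189 Ω
R = R₁ + R₂ = 1.559 Ω
V = IR = 13.9 × 1.559 = 21.7 V

21.7 V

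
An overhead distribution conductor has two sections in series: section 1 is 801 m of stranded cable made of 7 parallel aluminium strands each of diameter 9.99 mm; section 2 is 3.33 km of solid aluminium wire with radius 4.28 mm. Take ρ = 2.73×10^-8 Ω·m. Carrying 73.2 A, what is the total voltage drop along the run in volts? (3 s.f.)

Section 1: A_strand = π(4.9950e-03)² = 7.838e-05 m²; R₁ = ρL/(N·A_s) = (2.73×10^-8)(801)/(7×7.838e-05) = 0.03985 Ω
Section 2: A = πr² = π(4.2800e-03 m)² = 5.755e-05 m²
R₂ = (2.73×10^-8)(3330)/(5.755e-05) = 1.58 Ω
R = R₁ + R₂ = 1.62 Ω
V = IR = 73.2 × 1.62 = 119 V

119 V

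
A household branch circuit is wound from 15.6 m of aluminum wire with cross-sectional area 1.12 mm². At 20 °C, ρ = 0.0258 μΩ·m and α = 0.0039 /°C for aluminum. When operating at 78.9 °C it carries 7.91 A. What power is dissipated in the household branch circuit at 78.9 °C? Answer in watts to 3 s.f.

27.6 W

ρ = 0.0258 μΩ·m = 2.58×10^-8 Ω·m
A = 1.12 mm² = 1.120e-06 m²
R₍20₎ = ρL/A = (2.58×10^-8)(15.6)/(1.120e-06) = 0.3594 Ω
R₍78.9₎ = R₍20₎(1 + αΔT) = 0.3594 × (1 + 0.0039×58.9) = 0.4419 Ω
P = I²R = (7.91)² × 0.4419 = 27.6 W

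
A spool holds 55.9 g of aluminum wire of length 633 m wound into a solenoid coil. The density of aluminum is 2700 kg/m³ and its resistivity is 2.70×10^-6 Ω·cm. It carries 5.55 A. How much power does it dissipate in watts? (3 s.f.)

ρ = 2.70×10^-6 Ω·cm = 2.70×10^-8 Ω·m
A = m/(density·L) = 0.0559/(2700×633) = 3.2707e-08 m²
R = ρL/A = (2.70×10^-8)(633)/(3.2707e-08) = 522.5 Ω
P = I²R = (5.55)² × 522.5 = 16100 W

16100 W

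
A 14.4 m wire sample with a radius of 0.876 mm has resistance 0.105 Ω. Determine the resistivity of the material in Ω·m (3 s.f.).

A = πr² = π(8.7600e-04 m)² = 2.411e-06 m²
ρ = RA/L = (0.105)(2.411e-06)/(14.4) = 1.76×10^-8 Ω·m

1.76×10^-8 Ω·m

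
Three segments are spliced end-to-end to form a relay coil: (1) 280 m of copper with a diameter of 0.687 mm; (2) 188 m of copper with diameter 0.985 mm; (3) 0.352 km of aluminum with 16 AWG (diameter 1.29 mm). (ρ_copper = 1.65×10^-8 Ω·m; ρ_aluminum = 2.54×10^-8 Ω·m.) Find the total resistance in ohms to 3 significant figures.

Seg 1: A = π(d/2)² = π(3.4350e-04 m)² = 3.707e-07 m²
R_1 = (1.65×10^-8)(280)/(3.707e-07) = 12.46 Ω
Seg 2: A = π(d/2)² = π(4.9250e-04 m)² = 7.620e-07 m²
R_2 = (1.65×10^-8)(188)/(7.620e-07) = 4.071 Ω
Seg 3: A = π(1.29/2 mm)² = π(6.4500e-04 m)² = 1.307e-06 m²
R_3 = (2.54×10^-8)(352)/(1.307e-06) = 6.841 Ω
R_total = R_1 + R_2 + R_3 = 23.4 Ω

23.4 Ω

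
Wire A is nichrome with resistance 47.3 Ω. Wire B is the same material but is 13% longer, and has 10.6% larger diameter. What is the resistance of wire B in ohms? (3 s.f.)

43.7 Ω

R ∝ L/d², so R_B/R_A = (1 + 13/100) × (1 + 10.6/100)⁻²
= 1.13 × 0.8175 = 0.9238
R_B = 0.9238 × 47.3 = 43.7 Ω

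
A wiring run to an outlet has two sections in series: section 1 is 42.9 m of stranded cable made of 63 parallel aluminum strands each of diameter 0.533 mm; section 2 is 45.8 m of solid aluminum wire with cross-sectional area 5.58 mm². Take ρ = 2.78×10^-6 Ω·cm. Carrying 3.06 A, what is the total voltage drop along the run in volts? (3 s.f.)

ρ = 2.78×10^-6 Ω·cm = 2.78×10^-8 Ω·m
Section 1: A_strand = π(2.6650e-04)² = 2.231e-07 m²; R₁ = ρL/(N·A_s) = (2.78×10^-8)(42.9)/(63×2.231e-07) = 0.08484 Ω
Section 2: A = 5.58 mm² = 5.580e-06 m²
R₂ = (2.78×10^-8)(45.8)/(5.580e-06) = 0.2282 Ω
R = R₁ + R₂ = 0.313 Ω
V = IR = 3.06 × 0.313 = 0.958 V

0.958 V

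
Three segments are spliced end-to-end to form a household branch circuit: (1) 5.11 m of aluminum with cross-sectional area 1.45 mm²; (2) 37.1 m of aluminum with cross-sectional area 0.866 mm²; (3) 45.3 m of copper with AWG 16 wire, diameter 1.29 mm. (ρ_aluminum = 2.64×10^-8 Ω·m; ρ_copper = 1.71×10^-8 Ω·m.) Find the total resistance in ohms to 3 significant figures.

Seg 1: A = 1.45 mm² = 1.450e-06 m²
R_1 = (2.64×10^-8)(5.11)/(1.450e-06) = 0.09304 Ω
Seg 2: A = 0.866 mm² = 8.660e-07 m²
R_2 = (2.64×10^-8)(37.1)/(8.660e-07) = 1.131 Ω
Seg 3: A = π(1.29/2 mm)² = π(6.4500e-04 m)² = 1.307e-06 m²
R_3 = (1.71×10^-8)(45.3)/(1.307e-06) = 0.5927 Ω
R_total = R_1 + R_2 + R_3 = 1.82 Ω

1.82 Ω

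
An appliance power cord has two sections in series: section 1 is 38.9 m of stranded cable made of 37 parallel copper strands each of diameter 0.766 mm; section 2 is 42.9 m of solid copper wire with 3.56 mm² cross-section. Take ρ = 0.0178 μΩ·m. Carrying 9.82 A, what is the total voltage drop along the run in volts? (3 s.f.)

2.51 V

ρ = 0.0178 μΩ·m = 1.78×10^-8 Ω·m
Section 1: A_strand = π(3.8300e-04)² = 4.608e-07 m²; R₁ = ρL/(N·A_s) = (1.78×10^-8)(38.9)/(37×4.608e-07) = 0.04061 Ω
Section 2: A = 3.56 mm² = 3.560e-06 m²
R₂ = (1.78×10^-8)(42.9)/(3.560e-06) = 0.2145 Ω
R = R₁ + R₂ = 0.2551 Ω
V = IR = 9.82 × 0.2551 = 2.51 V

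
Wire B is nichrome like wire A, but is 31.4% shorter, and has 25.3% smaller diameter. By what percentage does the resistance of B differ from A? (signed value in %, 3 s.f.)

R ∝ L/d², so R_B/R_A = (1 − 31.4/100) × (1 − 25.3/100)⁻²
= 0.686 × 1.792 = 1.229
(R_B − R_A)/R_A = 1.229 − 1 = 22.9%

22.9%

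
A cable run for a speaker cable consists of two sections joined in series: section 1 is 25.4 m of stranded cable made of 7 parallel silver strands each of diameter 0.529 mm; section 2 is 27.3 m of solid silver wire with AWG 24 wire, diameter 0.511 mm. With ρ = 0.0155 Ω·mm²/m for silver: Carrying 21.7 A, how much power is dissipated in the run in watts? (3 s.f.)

1090 W

ρ = 0.0155 Ω·mm²/m = 1.55×10^-8 Ω·m
Section 1: A_strand = π(2.6450e-04)² = 2.198e-07 m²; R₁ = ρL/(N·A_s) = (1.55×10^-8)(25.4)/(7×2.198e-07) = 0.2559 Ω
Section 2: A = π(0.511/2 mm)² = π(2.5550e-04 m)² = 2.051e-07 m²
R₂ = (1.55×10^-8)(27.3)/(2.051e-07) = 2.063 Ω
R = R₁ + R₂ = 2.319 Ω
P = I²R = (21.7)² × 2.319 = 1090 W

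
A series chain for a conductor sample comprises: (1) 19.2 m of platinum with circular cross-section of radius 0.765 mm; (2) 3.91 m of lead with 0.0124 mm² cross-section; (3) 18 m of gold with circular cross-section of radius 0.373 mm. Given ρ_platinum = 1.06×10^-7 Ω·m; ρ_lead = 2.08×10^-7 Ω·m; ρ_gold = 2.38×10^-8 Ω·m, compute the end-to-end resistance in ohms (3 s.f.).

67.7 Ω

Seg 1: A = πr² = π(7.6500e-04 m)² = 1.839e-06 m²
R_1 = (1.06×10^-7)(19.2)/(1.839e-06) = 1.107 Ω
Seg 2: A = 0.0124 mm² = 1.240e-08 m²
R_2 = (2.08×10^-7)(3.91)/(1.240e-08) = 65.59 Ω
Seg 3: A = πr² = π(3.7300e-04 m)² = 4.371e-07 m²
R_3 = (2.38×10^-8)(18)/(4.371e-07) = 0.9801 Ω
R_total = R_1 + R_2 + R_3 = 67.7 Ω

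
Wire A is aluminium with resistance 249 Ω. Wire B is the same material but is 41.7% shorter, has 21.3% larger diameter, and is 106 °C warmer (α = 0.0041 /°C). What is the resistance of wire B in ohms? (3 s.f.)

R ∝ ρL/d² with ρ ∝ (1+αΔT), so R_B/R_A = (1 − 41.7/100) × (1 + 21.3/100)⁻² × (1 + 0.0041×106)
= 0.583 × 0.6796 × 1.435 = 0.5684
R_B = 0.5684 × 249 = 142 Ω

142 Ω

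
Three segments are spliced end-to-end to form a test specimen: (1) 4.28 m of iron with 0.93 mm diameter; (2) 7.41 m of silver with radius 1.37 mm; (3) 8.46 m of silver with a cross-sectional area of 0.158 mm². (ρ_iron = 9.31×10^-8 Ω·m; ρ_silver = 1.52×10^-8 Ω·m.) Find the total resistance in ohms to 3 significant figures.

1.42 Ω

Seg 1: A = π(d/2)² = π(4.6500e-04 m)² = 6.793e-07 m²
R_1 = (9.31×10^-8)(4.28)/(6.793e-07) = 0.5866 Ω
Seg 2: A = πr² = π(1.3700e-03 m)² = 5.896e-06 m²
R_2 = (1.52×10^-8)(7.41)/(5.896e-06) = 0.0191 Ω
Seg 3: A = 0.158 mm² = 1.580e-07 m²
R_3 = (1.52×10^-8)(8.46)/(1.580e-07) = 0.8139 Ω
R_total = R_1 + R_2 + R_3 = 1.42 Ω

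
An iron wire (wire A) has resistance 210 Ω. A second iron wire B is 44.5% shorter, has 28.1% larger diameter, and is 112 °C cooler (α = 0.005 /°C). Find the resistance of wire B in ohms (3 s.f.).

31.3 Ω

R ∝ ρL/d² with ρ ∝ (1+αΔT), so R_B/R_A = (1 − 44.5/100) × (1 + 28.1/100)⁻² × (1 − 0.005×112)
= 0.555 × 0.6094 × 0.44 = 0.1488
R_B = 0.1488 × 210 = 31.3 Ω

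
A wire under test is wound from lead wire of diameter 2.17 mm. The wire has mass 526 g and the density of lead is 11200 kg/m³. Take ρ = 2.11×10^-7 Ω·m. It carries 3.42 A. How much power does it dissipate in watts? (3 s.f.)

8.47 W

A = π(d/2)² = π(1.0850e-03 m)² = 3.6984e-06 m²
L = m/(density·A) = 0.526/(11200×3.6984e-06) = 12.7 m
R = ρL/A = (2.11×10^-7)(12.7)/(3.6984e-06) = 0.7245 Ω
P = I²R = (3.42)² × 0.7245 = 8.47 W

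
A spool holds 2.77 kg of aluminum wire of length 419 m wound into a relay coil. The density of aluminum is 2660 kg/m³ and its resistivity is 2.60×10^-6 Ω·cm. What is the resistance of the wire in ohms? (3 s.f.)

4.38 Ω

ρ = 2.60×10^-6 Ω·cm = 2.60×10^-8 Ω·m
A = m/(density·L) = 2.77/(2660×419) = 2.4853e-06 m²
R = ρL/A = (2.60×10^-8)(419)/(2.4853e-06) = 4.38 Ω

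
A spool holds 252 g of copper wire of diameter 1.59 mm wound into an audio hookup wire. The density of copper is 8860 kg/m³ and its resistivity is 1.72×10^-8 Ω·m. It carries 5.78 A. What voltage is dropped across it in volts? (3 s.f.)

A = π(d/2)² = π(7.9500e-04 m)² = 1.9856e-06 m²
L = m/(density·A) = 0.252/(8860×1.9856e-06) = 14.32 m
R = ρL/A = (1.72×10^-8)(14.32)/(1.9856e-06) = 0.1241 Ω
V = IR = 5.78 × 0.1241 = 0.717 V

0.717 V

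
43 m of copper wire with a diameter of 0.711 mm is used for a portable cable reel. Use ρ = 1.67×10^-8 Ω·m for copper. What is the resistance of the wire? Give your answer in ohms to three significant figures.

1.81 Ω

A = π(d/2)² = π(3.5550e-04 m)² = 3.970e-07 m²
R = ρL/A = (1.67×10^-8)(43 m)/(3.970e-07 m²) = 1.81 Ω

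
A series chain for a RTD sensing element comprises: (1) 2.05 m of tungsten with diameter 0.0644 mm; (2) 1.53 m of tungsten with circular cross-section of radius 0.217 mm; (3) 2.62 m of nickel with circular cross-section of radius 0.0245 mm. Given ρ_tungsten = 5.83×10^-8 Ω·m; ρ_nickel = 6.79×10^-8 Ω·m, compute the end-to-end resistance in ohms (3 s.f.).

132 Ω

Seg 1: A = π(d/2)² = π(3.2200e-05 m)² = 3.257e-09 m²
R_1 = (5.83×10^-8)(2.05)/(3.257e-09) = 36.69 Ω
Seg 2: A = πr² = π(2.1700e-04 m)² = 1.479e-07 m²
R_2 = (5.83×10^-8)(1.53)/(1.479e-07) = 0.603 Ω
Seg 3: A = πr² = π(2.4500e-05 m)² = 1.886e-09 m²
R_3 = (6.79×10^-8)(2.62)/(1.886e-09) = 94.34 Ω
R_total = R_1 + R_2 + R_3 = 132 Ω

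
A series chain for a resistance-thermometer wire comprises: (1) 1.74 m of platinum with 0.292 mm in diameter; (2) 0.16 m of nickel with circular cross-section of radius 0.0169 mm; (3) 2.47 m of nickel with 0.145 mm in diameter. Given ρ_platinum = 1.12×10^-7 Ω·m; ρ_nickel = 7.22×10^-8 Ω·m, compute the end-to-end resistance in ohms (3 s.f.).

Seg 1: A = π(d/2)² = π(1.4600e-04 m)² = 6.697e-08 m²
R_1 = (1.12×10^-7)(1.74)/(6.697e-08) = 2.91 Ω
Seg 2: A = πr² = π(1.6900e-05 m)² = 8.973e-10 m²
R_2 = (7.22×10^-8)(0.16)/(8.973e-10) = 12.87 Ω
Seg 3: A = π(d/2)² = π(7.2500e-05 m)² = 1.651e-08 m²
R_3 = (7.22×10^-8)(2.47)/(1.651e-08) = 10.8 Ω
R_total = R_1 + R_2 + R_3 = 26.6 Ω

26.6 Ω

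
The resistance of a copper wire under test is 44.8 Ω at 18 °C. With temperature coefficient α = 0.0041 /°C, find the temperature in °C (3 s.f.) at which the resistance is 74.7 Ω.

R = R₀(1 + α(T − T₀)) ⇒ T = T₀ + (R/R₀ − 1)/α
T = 18 + (74.7/44.8 − 1)/0.0041 = 18 + (0.6674)/0.0041 = 181 °C

181 °C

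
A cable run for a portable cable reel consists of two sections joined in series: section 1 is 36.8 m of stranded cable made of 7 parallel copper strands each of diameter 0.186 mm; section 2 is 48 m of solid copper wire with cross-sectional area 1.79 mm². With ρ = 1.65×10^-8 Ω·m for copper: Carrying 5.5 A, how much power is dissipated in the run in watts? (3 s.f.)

110 W

Section 1: A_strand = π(9.3000e-05)² = 2.717e-08 m²; R₁ = ρL/(N·A_s) = (1.65×10^-8)(36.8)/(7×2.717e-08) = 3.192 Ω
Section 2: A = 1.79 mm² = 1.790e-06 m²
R₂ = (1.65×10^-8)(48)/(1.790e-06) = 0.4425 Ω
R = R₁ + R₂ = 3.635 Ω
P = I²R = (5.5)² × 3.635 = 110 W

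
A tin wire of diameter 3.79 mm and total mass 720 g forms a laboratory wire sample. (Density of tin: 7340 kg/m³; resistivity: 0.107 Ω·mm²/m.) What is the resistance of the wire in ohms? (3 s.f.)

ρ = 0.107 Ω·mm²/m = 1.07×10^-7 Ω·m
A = π(d/2)² = π(1.8950e-03 m)² = 1.1282e-05 m²
L = m/(density·A) = 0.72/(7340×1.1282e-05) = 8.695 m
R = ρL/A = (1.07×10^-7)(8.695)/(1.1282e-05) = 0.0825 Ω

0.0825 Ω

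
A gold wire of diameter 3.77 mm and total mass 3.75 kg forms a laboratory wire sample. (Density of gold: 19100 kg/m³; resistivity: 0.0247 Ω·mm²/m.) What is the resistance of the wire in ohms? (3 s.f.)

0.0389 Ω

ρ = 0.0247 Ω·mm²/m = 2.47×10^-8 Ω·m
A = π(d/2)² = π(1.8850e-03 m)² = 1.1163e-05 m²
L = m/(density·A) = 3.75/(19100×1.1163e-05) = 17.59 m
R = ρL/A = (2.47×10^-8)(17.59)/(1.1163e-05) = 0.0389 Ω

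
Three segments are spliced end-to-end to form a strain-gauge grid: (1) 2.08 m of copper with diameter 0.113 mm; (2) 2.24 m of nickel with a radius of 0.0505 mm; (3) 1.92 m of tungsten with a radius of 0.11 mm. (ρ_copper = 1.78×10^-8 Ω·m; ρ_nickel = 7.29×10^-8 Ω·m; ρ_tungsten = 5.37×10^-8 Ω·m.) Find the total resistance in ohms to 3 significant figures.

26.8 Ω

Seg 1: A = π(d/2)² = π(5.6500e-05 m)² = 1.003e-08 m²
R_1 = (1.78×10^-8)(2.08)/(1.003e-08) = 3.692 Ω
Seg 2: A = πr² = π(5.0500e-05 m)² = 8.012e-09 m²
R_2 = (7.29×10^-8)(2.24)/(8.012e-09) = 20.38 Ω
Seg 3: A = πr² = π(1.1000e-04 m)² = 3.801e-08 m²
R_3 = (5.37×10^-8)(1.92)/(3.801e-08) = 2.712 Ω
R_total = R_1 + R_2 + R_3 = 26.8 Ω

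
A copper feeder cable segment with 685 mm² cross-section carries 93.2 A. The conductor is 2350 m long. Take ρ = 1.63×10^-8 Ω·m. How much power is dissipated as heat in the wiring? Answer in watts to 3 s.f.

A = 685 mm² = 6.850e-04 m²
R = ρL/A = (1.63×10^-8)(2350)/(6.850e-04) = 0.05592 Ω
P = I²R = (93.2)² × 0.05592 = 486 W

486 W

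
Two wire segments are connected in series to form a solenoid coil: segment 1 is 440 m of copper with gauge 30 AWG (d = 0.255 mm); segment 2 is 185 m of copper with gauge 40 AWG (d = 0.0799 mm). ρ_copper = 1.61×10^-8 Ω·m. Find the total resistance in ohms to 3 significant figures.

733 Ω

Segment 1: A = π(0.255/2 mm)² = π(1.2750e-04 m)² = 5.107e-08 m²
R₁ = ρL/A = (1.61×10^-8)(440)/(5.107e-08) = 138.7 Ω
Segment 2: A = π(0.0799/2 mm)² = π(3.9950e-05 m)² = 5.014e-09 m²
R₂ = (1.61×10^-8)(185)/(5.014e-09) = 594 Ω
R = R₁ + R₂ = 733 Ω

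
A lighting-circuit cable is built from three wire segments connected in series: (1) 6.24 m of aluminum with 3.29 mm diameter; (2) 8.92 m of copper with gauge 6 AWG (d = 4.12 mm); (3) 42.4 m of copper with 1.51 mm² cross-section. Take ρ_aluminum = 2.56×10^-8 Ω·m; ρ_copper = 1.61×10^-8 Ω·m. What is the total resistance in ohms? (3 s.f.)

0.482 Ω

Seg 1: A = π(d/2)² = π(1.6450e-03 m)² = 8.501e-06 m²
R_1 = (2.56×10^-8)(6.24)/(8.501e-06) = 0.01879 Ω
Seg 2: A = π(4.12/2 mm)² = π(2.0600e-03 m)² = 1.333e-05 m²
R_2 = (1.61×10^-8)(8.92)/(1.333e-05) = 0.01077 Ω
Seg 3: A = 1.51 mm² = 1.510e-06 m²
R_3 = (1.61×10^-8)(42.4)/(1.510e-06) = 0.4521 Ω
R_total = R_1 + R_2 + R_3 = 0.482 Ω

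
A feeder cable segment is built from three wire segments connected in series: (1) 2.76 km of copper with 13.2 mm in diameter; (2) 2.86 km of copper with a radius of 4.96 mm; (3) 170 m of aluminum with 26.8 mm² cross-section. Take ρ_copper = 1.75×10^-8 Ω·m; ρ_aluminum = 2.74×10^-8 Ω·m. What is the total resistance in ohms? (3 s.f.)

1.17 Ω

Seg 1: A = π(d/2)² = π(6.6000e-03 m)² = 1.368e-04 m²
R_1 = (1.75×10^-8)(2760)/(1.368e-04) = 0.3529 Ω
Seg 2: A = πr² = π(4.9600e-03 m)² = 7.729e-05 m²
R_2 = (1.75×10^-8)(2860)/(7.729e-05) = 0.6476 Ω
Seg 3: A = 26.8 mm² = 2.680e-05 m²
R_3 = (2.74×10^-8)(170)/(2.680e-05) = 0.1738 Ω
R_total = R_1 + R_2 + R_3 = 1.17 Ω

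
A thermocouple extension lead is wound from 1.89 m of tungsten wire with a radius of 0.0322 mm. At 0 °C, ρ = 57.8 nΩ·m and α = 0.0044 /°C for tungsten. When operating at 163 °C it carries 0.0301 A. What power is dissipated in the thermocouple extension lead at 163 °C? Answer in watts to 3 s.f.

ρ = 57.8 nΩ·m = 5.78×10^-8 Ω·m
A = πr² = π(3.2200e-05 m)² = 3.257e-09 m²
R₍0₎ = ρL/A = (5.78×10^-8)(1.89)/(3.257e-09) = 33.54 Ω
R₍163₎ = R₍0₎(1 + αΔT) = 33.54 × (1 + 0.0044×163) = 57.59 Ω
P = I²R = (0.0301)² × 57.59 = 0.0522 W

0.0522 W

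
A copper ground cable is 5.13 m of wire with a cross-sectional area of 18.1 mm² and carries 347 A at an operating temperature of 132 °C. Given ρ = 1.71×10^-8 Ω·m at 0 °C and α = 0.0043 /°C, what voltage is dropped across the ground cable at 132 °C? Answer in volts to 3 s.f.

A = 18.1 mm² = 1.810e-05 m²
R₍0₎ = ρL/A = (1.71×10^-8)(5.13)/(1.810e-05) = 0.004847 Ω
R₍132₎ = R₍0₎(1 + αΔT) = 0.004847 × (1 + 0.0043×132) = 0.007597 Ω
V = IR = 347 × 0.007597 = 2.64 V

2.64 V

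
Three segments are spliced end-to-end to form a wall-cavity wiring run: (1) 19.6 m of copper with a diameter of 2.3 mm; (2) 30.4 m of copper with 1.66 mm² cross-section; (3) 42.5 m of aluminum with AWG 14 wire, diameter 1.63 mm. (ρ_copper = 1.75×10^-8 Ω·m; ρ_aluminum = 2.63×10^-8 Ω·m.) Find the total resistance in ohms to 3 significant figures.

Seg 1: A = π(d/2)² = π(1.1500e-03 m)² = 4.155e-06 m²
R_1 = (1.75×10^-8)(19.6)/(4.155e-06) = 0.08256 Ω
Seg 2: A = 1.66 mm² = 1.660e-06 m²
R_2 = (1.75×10^-8)(30.4)/(1.660e-06) = 0.3205 Ω
Seg 3: A = π(1.63/2 mm)² = π(8.1500e-04 m)² = 2.087e-06 m²
R_3 = (2.63×10^-8)(42.5)/(2.087e-06) = 0.5356 Ω
R_total = R_1 + R_2 + R_3 = 0.939 Ω

0.939 Ω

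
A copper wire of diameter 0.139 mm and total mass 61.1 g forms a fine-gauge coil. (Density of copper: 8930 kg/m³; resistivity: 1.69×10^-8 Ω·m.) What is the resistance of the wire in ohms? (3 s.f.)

A = π(d/2)² = π(6.9500e-05 m)² = 1.5175e-08 m²
L = m/(density·A) = 0.0611/(8930×1.5175e-08) = 450.9 m
R = ρL/A = (1.69×10^-8)(450.9)/(1.5175e-08) = 502 Ω

502 Ω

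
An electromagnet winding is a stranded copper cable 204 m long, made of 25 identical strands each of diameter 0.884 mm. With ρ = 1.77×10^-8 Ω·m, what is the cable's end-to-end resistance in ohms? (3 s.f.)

A_strand = π(4.4200e-04 m)² = 6.138e-07 m²
R_strand = ρL/A = (1.77×10^-8)(204)/(6.138e-07) = 5.883 Ω
R_total = R_strand/N = 5.883/25 = 0.235 Ω

0.235 Ω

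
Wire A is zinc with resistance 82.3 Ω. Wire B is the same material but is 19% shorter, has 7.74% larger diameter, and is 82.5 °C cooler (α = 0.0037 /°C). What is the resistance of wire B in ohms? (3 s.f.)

39.9 Ω

R ∝ ρL/d² with ρ ∝ (1+αΔT), so R_B/R_A = (1 − 19/100) × (1 + 7.74/100)⁻² × (1 − 0.0037×82.5)
= 0.81 × 0.8615 × 0.6947 = 0.4848
R_B = 0.4848 × 82.3 = 39.9 Ω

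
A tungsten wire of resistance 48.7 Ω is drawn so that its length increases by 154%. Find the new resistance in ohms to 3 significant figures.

314 Ω

k = 1 + 154/100 = 2.54; volume constant ⇒ A' = A/k, so R' = k²R.
R' = 6.452 × 48.7 = 314 Ω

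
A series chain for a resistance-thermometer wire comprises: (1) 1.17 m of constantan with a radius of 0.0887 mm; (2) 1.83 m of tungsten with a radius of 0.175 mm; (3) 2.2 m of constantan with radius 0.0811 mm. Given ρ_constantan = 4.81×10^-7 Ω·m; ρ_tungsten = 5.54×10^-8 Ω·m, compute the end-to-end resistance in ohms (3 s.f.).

Seg 1: A = πr² = π(8.8700e-05 m)² = 2.472e-08 m²
R_1 = (4.81×10^-7)(1.17)/(2.472e-08) = 22.77 Ω
Seg 2: A = πr² = π(1.7500e-04 m)² = 9.621e-08 m²
R_2 = (5.54×10^-8)(1.83)/(9.621e-08) = 1.054 Ω
Seg 3: A = πr² = π(8.1100e-05 m)² = 2.066e-08 m²
R_3 = (4.81×10^-7)(2.2)/(2.066e-08) = 51.21 Ω
R_total = R_1 + R_2 + R_3 = 75.0 Ω

75.0 Ω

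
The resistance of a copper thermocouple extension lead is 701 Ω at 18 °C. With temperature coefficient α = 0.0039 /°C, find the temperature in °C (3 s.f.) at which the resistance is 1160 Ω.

186 °C

R = R₀(1 + α(T − T₀)) ⇒ T = T₀ + (R/R₀ − 1)/α
T = 18 + (1160/701 − 1)/0.0039 = 18 + (0.6548)/0.0039 = 186 °C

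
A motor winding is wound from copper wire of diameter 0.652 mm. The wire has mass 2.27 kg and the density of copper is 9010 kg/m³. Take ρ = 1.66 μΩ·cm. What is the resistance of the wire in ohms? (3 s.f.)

37.5 Ω

ρ = 1.66 μΩ·cm = 1.66×10^-8 Ω·m
A = π(d/2)² = π(3.2600e-04 m)² = 3.3388e-07 m²
L = m/(density·A) = 2.27/(9010×3.3388e-07) = 754.6 m
R = ρL/A = (1.66×10^-8)(754.6)/(3.3388e-07) = 37.5 Ω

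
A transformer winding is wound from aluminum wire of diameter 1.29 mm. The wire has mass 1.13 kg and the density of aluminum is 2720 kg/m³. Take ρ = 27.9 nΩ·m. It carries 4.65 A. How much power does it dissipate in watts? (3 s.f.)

ρ = 27.9 nΩ·m = 2.79×10^-8 Ω·m
A = π(d/2)² = π(6.4500e-04 m)² = 1.3070e-06 m²
L = m/(density·A) = 1.13/(2720×1.3070e-06) = 317.9 m
R = ρL/A = (2.79×10^-8)(317.9)/(1.3070e-06) = 6.785 Ω
P = I²R = (4.65)² × 6.785 = 147 W

147 W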